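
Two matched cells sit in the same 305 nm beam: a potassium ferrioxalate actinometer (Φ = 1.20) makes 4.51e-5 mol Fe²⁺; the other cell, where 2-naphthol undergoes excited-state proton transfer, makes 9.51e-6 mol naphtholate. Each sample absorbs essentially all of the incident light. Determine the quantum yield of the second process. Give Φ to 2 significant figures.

Φ = 0.25

Photons absorbed by the actinometer: 4.51e-5 / 1.20 = 3.758e-5 mol.
Φ(unknown) = 9.51e-6 / 3.758e-5 = 0.25.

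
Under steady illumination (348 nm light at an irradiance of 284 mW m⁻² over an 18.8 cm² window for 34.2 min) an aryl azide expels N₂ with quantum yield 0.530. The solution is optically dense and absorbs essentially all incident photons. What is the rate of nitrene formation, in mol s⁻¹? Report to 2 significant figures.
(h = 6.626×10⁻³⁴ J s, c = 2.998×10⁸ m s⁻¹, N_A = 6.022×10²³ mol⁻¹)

8.2×10⁻¹⁰ mol s⁻¹

Photon energy at 348 nm: hc/λ = (6.626×10⁻³⁴)(2.998×10⁸)/(348×10⁻⁹) = 5.708×10⁻¹⁹ J.
Energy delivered: (284 mW m⁻²)(18.8×10⁻⁴ m²)(2052 s) = 1.096 J.
Photons incident: 1.096 / 5.708×10⁻¹⁹ = 1.920×10¹⁸, i.e. 1.920×10¹⁸/6.022×10²³ = 3.188×10⁻⁶ mol.
Product formed: 0.530 × 3.188×10⁻⁶ = 1.690×10⁻⁶ mol.
Rate: 1.690×10⁻⁶ / 2052 s = 8.2×10⁻¹⁰ mol s⁻¹.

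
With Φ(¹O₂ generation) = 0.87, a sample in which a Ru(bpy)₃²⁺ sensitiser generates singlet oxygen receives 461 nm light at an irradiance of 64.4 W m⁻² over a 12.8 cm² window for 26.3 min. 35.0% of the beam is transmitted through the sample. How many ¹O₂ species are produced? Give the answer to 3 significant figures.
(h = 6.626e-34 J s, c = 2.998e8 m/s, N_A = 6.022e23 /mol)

1.71e20 species

Photon energy at 461 nm: hc/λ = (6.626e-34)(2.998e8)/(461e-9) = 4.309e-19 J.
Energy delivered: (64.4 W m⁻²)(12.8e-4 m²)(1578 s) = 130.1 J.
Photons incident: 130.1 / 4.309e-19 = 3.019e20, i.e. 3.019e20/6.022e23 = 5.013e-4 mol.
Fraction absorbed: 1 − 35.0/100 = 0.6500.
Photons absorbed: 0.6500 × 5.013e-4 = 3.258e-4 mol.
Product: Φ × n_abs = 0.87 × 3.258e-4 = 2.834e-4 mol.
As a count: 2.834e-4 × 6.022e23 = 1.71e20.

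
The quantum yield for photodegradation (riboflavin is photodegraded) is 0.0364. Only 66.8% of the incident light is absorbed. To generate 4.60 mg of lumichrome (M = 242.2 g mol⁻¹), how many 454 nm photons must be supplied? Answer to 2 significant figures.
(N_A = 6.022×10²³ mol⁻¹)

4.7×10²⁰ photons

Product: 4.60 mg / 242.2 g mol⁻¹ = 1.899×10⁻⁵ mol.
Photons that must be absorbed: 1.899×10⁻⁵ / 0.0364 = 5.217×10⁻⁴ mol.
Incident photons needed: 5.217×10⁻⁴ / 0.668 = 7.810×10⁻⁴ mol.
Photon count: 7.810×10⁻⁴ × 6.022×10²³ = 4.7×10²⁰.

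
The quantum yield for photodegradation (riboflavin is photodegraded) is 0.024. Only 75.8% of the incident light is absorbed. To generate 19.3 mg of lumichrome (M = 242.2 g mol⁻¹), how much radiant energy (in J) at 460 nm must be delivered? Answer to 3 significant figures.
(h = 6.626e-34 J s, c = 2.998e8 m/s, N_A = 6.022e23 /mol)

1140 J

Product: 19.3 mg / 242.2 g mol⁻¹ = 7.969e-5 mol.
Photons that must be absorbed: 7.969e-5 / 0.024 = 0.003320 mol.
Incident photons needed: 0.003320 / 0.758 = 0.004380 mol.
Photon energy: hc/λ = 4.318e-19 J; per mole, 2.600e5 J mol⁻¹.
Energy required: 0.004380 × 2.600e5 = 1140 J.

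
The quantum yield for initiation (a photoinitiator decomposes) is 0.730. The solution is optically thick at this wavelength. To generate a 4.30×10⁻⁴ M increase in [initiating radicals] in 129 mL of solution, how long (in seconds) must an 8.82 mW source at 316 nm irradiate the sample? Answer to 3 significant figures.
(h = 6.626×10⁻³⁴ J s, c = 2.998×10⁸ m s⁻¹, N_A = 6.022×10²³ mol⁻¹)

t ≈ 3260 s

Product: (4.30×10⁻⁴ M)(0.129 L) = 5.547×10⁻⁵ mol.
Photons that must be absorbed: 5.547×10⁻⁵ / 0.730 = 7.599×10⁻⁵ mol.
Photon energy: hc/λ = 6.286×10⁻¹⁹ J; per mole, 3.785×10⁵ J mol⁻¹.
Energy required: 7.599×10⁻⁵ × 3.785×10⁵ = 28.76 J.
Time: 28.76 J / 0.00882 W = 3260 s.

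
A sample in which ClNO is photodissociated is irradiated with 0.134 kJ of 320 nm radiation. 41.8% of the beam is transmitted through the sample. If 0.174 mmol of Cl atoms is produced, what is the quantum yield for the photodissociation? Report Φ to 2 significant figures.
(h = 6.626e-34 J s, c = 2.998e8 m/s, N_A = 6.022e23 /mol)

Product: 0.174 mmol = 1.74e-4 mol.
Photon energy at 320 nm: hc/λ = (6.626e-34)(2.998e8)/(320e-9) = 6.208e-19 J.
Incident energy: 0.134 kJ = 134 J.
Photons incident: 134 / 6.208e-19 = 2.159e20, i.e. 2.159e20/6.022e23 = 3.585e-4 mol.
Fraction absorbed: 1 − 41.8/100 = 0.5820.
Photons absorbed: 0.5820 × 3.585e-4 = 2.086e-4 mol.
Φ = 1.74e-4 mol / 2.086e-4 mol photons = 0.83.

Φ = 0.83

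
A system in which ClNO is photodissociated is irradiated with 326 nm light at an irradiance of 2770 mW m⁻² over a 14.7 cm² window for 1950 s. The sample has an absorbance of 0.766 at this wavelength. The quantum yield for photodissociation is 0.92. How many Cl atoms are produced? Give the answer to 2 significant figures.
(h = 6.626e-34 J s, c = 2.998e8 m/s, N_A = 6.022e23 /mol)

Photon energy at 326 nm: hc/λ = (6.626e-34)(2.998e8)/(326e-9) = 6.093e-19 J.
Energy delivered: (2770 mW m⁻²)(14.7e-4 m²)(1950 s) = 7.940 J.
Photons incident: 7.940 / 6.093e-19 = 1.303e19, i.e. 1.303e19/6.022e23 = 2.164e-5 mol.
Fraction absorbed: 1 − 10^(−0.766) = 0.8286.
Photons absorbed: 0.8286 × 2.164e-5 = 1.793e-5 mol.
Product: Φ × n_abs = 0.92 × 1.793e-5 = 1.650e-5 mol.
As a count: 1.650e-5 × 6.022e23 = 9.9e18.

9.9e18 atoms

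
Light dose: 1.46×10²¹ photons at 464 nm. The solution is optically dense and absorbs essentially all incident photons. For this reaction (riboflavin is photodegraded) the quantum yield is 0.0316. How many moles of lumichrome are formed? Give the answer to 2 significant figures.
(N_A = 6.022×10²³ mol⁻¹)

Moles of photons: 1.46×10²¹ / 6.022×10²³ = 0.002424 mol.
Product: Φ × n_abs = 0.0316 × 0.002424 = 7.660×10⁻⁵ mol.

7.7×10⁻⁵ mol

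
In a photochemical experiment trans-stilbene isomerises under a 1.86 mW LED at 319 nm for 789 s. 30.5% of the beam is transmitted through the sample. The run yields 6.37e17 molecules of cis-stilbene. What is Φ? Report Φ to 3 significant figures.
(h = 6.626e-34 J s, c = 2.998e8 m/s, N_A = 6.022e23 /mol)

Φ = 0.389

Product: 6.37e17 / 6.022e23 = 1.058e-6 mol.
Photon energy at 319 nm: hc/λ = (6.626e-34)(2.998e8)/(319e-9) = 6.227e-19 J.
Energy delivered: (1.86 mW)(789 s) = 1.468 J.
Photons incident: 1.468 / 6.227e-19 = 2.357e18, i.e. 2.357e18/6.022e23 = 3.914e-6 mol.
Fraction absorbed: 1 − 30.5/100 = 0.6950.
Photons absorbed: 0.6950 × 3.914e-6 = 2.720e-6 mol.
Φ = 1.058e-6 mol / 2.720e-6 mol photons = 0.389.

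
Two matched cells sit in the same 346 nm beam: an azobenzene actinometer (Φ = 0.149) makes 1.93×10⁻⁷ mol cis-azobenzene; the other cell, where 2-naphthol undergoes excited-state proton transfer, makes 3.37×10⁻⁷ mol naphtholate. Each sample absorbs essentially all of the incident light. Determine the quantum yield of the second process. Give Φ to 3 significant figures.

Photons absorbed by the actinometer: 1.93×10⁻⁷ / 0.149 = 1.295×10⁻⁶ mol.
Φ(unknown) = 3.37×10⁻⁷ / 1.295×10⁻⁶ = 0.260.

Φ = 0.260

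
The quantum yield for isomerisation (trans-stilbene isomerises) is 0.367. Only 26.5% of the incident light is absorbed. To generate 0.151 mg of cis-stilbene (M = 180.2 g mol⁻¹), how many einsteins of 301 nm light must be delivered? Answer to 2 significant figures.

8.6×10⁻⁶ einstein

Product: 0.151 mg / 180.2 g mol⁻¹ = 8.380×10⁻⁷ mol.
Photons that must be absorbed: 8.380×10⁻⁷ / 0.367 = 2.283×10⁻⁶ mol.
Incident photons needed: 2.283×10⁻⁶ / 0.265 = 8.615×10⁻⁶ mol.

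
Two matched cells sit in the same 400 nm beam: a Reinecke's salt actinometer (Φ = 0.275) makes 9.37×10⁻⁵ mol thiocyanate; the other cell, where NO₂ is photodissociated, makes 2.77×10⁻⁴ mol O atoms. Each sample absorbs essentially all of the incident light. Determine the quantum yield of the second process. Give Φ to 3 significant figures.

Photons absorbed by the actinometer: 9.37×10⁻⁵ / 0.275 = 3.407×10⁻⁴ mol.
Φ(unknown) = 2.77×10⁻⁴ / 3.407×10⁻⁴ = 0.813.

Φ = 0.813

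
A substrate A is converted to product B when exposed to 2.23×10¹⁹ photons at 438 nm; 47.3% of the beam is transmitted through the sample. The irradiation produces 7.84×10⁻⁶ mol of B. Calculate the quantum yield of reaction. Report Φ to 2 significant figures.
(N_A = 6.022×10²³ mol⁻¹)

Φ = 0.40

Moles of photons: 2.23×10¹⁹ / 6.022×10²³ = 3.703×10⁻⁵ mol.
Fraction absorbed: 1 − 47.3/100 = 0.5270.
Photons absorbed: 0.5270 × 3.703×10⁻⁵ = 1.951×10⁻⁵ mol.
Φ = 7.84×10⁻⁶ mol / 1.951×10⁻⁵ mol photons = 0.40.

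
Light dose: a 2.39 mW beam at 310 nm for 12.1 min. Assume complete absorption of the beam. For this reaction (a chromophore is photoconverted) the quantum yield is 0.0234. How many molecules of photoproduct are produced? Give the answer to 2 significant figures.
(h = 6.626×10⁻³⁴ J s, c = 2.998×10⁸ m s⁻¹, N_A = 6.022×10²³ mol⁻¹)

Photon energy at 310 nm: hc/λ = (6.626×10⁻³⁴)(2.998×10⁸)/(310×10⁻⁹) = 6.408×10⁻¹⁹ J.
Energy delivered: (2.39 mW)(726 s) = 1.735 J.
Photons incident: 1.735 / 6.408×10⁻¹⁹ = 2.708×10¹⁸, i.e. 2.708×10¹⁸/6.022×10²³ = 4.497×10⁻⁶ mol.
Product: Φ × n_abs = 0.0234 × 4.497×10⁻⁶ = 1.052×10⁻⁷ mol.
As a count: 1.052×10⁻⁷ × 6.022×10²³ = 6.3×10¹⁶.

6.3×10¹⁶ molecules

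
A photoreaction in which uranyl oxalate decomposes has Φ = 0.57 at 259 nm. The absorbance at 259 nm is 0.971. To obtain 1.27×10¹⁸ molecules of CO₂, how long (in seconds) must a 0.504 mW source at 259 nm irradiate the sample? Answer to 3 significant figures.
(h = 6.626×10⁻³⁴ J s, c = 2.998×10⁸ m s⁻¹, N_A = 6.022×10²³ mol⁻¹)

Product: 1.27×10¹⁸ / 6.022×10²³ = 2.109×10⁻⁶ mol.
Photons that must be absorbed: 2.109×10⁻⁶ / 0.57 = 3.700×10⁻⁶ mol.
Fraction absorbed: 1 − 10^(−0.971) = 0.8931.
Incident photons needed: 3.700×10⁻⁶ / 0.8931 = 4.143×10⁻⁶ mol.
Photon energy: hc/λ = 7.670×10⁻¹⁹ J; per mole, 4.619×10⁵ J mol⁻¹.
Energy required: 4.143×10⁻⁶ × 4.619×10⁵ = 1.914 J.
Time: 1.914 J / 0.000504 W = 3800 s.

t ≈ 3800 s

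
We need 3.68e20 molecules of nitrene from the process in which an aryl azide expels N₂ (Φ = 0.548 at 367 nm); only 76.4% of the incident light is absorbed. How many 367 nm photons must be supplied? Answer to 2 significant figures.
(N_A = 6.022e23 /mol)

8.8e20 photons

Product: 3.68e20 / 6.022e23 = 6.111e-4 mol.
Photons that must be absorbed: 6.111e-4 / 0.548 = 0.001115 mol.
Incident photons needed: 0.001115 / 0.764 = 0.001459 mol.
Photon count: 0.001459 × 6.022e23 = 8.8e20.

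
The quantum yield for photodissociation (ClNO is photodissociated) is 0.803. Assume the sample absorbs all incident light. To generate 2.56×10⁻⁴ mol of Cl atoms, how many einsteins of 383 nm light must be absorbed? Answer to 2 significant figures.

3.2×10⁻⁴ einstein

Photons that must be absorbed: 2.56×10⁻⁴ / 0.803 = 3.188×10⁻⁴ mol.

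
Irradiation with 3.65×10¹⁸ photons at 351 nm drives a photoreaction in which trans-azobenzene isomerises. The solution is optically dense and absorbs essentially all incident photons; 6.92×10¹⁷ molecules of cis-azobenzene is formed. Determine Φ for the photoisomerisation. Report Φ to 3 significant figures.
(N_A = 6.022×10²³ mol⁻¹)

Φ = 0.190

Product: 6.92×10¹⁷ / 6.022×10²³ = 1.149×10⁻⁶ mol.
Moles of photons: 3.65×10¹⁸ / 6.022×10²³ = 6.061×10⁻⁶ mol.
Φ = 1.149×10⁻⁶ mol / 6.061×10⁻⁶ mol photons = 0.190.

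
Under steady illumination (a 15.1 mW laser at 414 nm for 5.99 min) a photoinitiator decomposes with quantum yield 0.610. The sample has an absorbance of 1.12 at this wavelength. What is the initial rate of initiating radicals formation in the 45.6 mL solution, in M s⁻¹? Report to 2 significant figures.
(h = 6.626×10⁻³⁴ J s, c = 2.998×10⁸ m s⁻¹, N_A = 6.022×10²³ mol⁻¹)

6.5×10⁻⁷ M s⁻¹

Photon energy at 414 nm: hc/λ = (6.626×10⁻³⁴)(2.998×10⁸)/(414×10⁻⁹) = 4.798×10⁻¹⁹ J.
Energy delivered: (15.1 mW)(359.4 s) = 5.427 J.
Photons incident: 5.427 / 4.798×10⁻¹⁹ = 1.131×10¹⁹, i.e. 1.131×10¹⁹/6.022×10²³ = 1.878×10⁻⁵ mol.
Fraction absorbed: 1 − 10^(−1.12) = 0.9241.
Photons absorbed: 0.9241 × 1.878×10⁻⁵ = 1.735×10⁻⁵ mol.
Product formed: 0.610 × 1.735×10⁻⁵ = 1.058×10⁻⁵ mol.
Rate: 1.058×10⁻⁵ mol / (359.4 s × 0.0456 L) = 6.5×10⁻⁷ M s⁻¹.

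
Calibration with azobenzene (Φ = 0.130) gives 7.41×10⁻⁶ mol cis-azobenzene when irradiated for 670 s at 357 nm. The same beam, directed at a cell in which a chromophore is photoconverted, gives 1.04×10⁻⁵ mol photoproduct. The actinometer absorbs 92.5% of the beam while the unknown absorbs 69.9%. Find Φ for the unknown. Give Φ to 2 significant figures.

Φ = 0.24

Photons absorbed by the actinometer: 7.41×10⁻⁶ / 0.130 = 5.700×10⁻⁵ mol.
Incident flux: 5.700×10⁻⁵ / 0.925 = 6.162×10⁻⁵ einstein.
Absorbed by unknown: 0.699 × 6.162×10⁻⁵ = 4.307×10⁻⁵ mol.
Φ(unknown) = 1.04×10⁻⁵ / 4.307×10⁻⁵ = 0.24.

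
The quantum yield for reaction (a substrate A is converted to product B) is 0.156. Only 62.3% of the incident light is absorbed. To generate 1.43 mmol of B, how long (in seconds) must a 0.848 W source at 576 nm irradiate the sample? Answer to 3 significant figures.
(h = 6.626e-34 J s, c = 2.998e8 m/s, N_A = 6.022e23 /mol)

Product: 1.43 mmol = 0.00143 mol.
Photons that must be absorbed: 0.00143 / 0.156 = 0.009167 mol.
Incident photons needed: 0.009167 / 0.623 = 0.01471 mol.
Photon energy: hc/λ = 3.449e-19 J; per mole, 2.077e5 J mol⁻¹.
Energy required: 0.01471 × 2.077e5 = 3055 J.
Time: 3055 J / 0.848 W = 3600 s.

t ≈ 3600 s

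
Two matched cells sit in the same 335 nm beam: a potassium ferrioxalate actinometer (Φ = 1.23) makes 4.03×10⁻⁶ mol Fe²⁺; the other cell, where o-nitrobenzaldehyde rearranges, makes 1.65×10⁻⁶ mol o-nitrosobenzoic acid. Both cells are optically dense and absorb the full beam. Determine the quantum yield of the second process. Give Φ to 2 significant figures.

Photons absorbed by the actinometer: 4.03×10⁻⁶ / 1.23 = 3.276×10⁻⁶ mol.
Φ(unknown) = 1.65×10⁻⁶ / 3.276×10⁻⁶ = 0.50.

Φ = 0.50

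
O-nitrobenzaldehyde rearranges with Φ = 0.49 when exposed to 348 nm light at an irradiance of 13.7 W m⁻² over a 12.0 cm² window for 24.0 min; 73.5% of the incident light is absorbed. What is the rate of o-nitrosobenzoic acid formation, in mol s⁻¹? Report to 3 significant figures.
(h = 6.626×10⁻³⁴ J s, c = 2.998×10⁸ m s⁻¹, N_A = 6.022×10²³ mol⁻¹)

Photon energy at 348 nm: hc/λ = (6.626×10⁻³⁴)(2.998×10⁸)/(348×10⁻⁹) = 5.708×10⁻¹⁹ J.
Energy delivered: (13.7 W m⁻²)(12.0×10⁻⁴ m²)(1440 s) = 23.67 J.
Photons incident: 23.67 / 5.708×10⁻¹⁹ = 4.147×10¹⁹, i.e. 4.147×10¹⁹/6.022×10²³ = 6.886×10⁻⁵ mol.
Photons absorbed: 0.735 × 6.886×10⁻⁵ = 5.061×10⁻⁵ mol.
Product formed: 0.49 × 5.061×10⁻⁵ = 2.480×10⁻⁵ mol.
Rate: 2.480×10⁻⁵ / 1440 s = 1.72×10⁻⁸ mol s⁻¹.

1.72×10⁻⁸ mol s⁻¹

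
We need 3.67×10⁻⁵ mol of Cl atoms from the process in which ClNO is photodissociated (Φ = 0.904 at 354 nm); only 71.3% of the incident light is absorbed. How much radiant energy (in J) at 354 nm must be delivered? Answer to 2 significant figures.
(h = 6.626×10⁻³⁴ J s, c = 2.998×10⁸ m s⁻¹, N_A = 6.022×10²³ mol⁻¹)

19 J

Photons that must be absorbed: 3.67×10⁻⁵ / 0.904 = 4.060×10⁻⁵ mol.
Incident photons needed: 4.060×10⁻⁵ / 0.713 = 5.694×10⁻⁵ mol.
Photon energy: hc/λ = 5.612×10⁻¹⁹ J; per mole, 3.380×10⁵ J mol⁻¹.
Energy required: 5.694×10⁻⁵ × 3.380×10⁵ = 19 J.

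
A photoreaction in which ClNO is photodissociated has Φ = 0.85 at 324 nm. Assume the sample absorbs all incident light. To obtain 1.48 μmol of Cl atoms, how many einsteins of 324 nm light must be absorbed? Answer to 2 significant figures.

Product: 1.48 μmol = 1.48×10⁻⁶ mol.
Photons that must be absorbed: 1.48×10⁻⁶ / 0.85 = 1.741×10⁻⁶ mol.

1.7×10⁻⁶ einstein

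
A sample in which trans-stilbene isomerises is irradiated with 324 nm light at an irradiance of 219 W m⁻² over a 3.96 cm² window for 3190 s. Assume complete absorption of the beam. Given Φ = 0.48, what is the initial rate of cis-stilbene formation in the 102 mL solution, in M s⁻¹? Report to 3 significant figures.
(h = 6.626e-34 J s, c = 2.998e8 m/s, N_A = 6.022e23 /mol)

1.11e-6 M s⁻¹

Photon energy at 324 nm: hc/λ = (6.626e-34)(2.998e8)/(324e-9) = 6.131e-19 J.
Energy delivered: (219 W m⁻²)(3.96e-4 m²)(3190 s) = 276.6 J.
Photons incident: 276.6 / 6.131e-19 = 4.511e20, i.e. 4.511e20/6.022e23 = 7.491e-4 mol.
Product formed: 0.48 × 7.491e-4 = 3.596e-4 mol.
Rate: 3.596e-4 mol / (3190 s × 0.102 L) = 1.11e-6 M s⁻¹.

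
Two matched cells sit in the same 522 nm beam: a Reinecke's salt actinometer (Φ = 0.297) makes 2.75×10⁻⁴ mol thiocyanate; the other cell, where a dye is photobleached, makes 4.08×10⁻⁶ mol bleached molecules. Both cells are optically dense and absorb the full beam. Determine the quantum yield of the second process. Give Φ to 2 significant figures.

Φ = 0.0044

Photons absorbed by the actinometer: 2.75×10⁻⁴ / 0.297 = 9.259×10⁻⁴ mol.
Φ(unknown) = 4.08×10⁻⁶ / 9.259×10⁻⁴ = 0.0044.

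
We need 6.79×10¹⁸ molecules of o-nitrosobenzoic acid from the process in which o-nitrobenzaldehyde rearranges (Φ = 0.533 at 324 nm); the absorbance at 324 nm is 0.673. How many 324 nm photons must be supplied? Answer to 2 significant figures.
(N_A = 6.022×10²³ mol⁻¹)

Product: 6.79×10¹⁸ / 6.022×10²³ = 1.128×10⁻⁵ mol.
Photons that must be absorbed: 1.128×10⁻⁵ / 0.533 = 2.116×10⁻⁵ mol.
Fraction absorbed: 1 − 10^(−0.673) = 0.7877.
Incident photons needed: 2.116×10⁻⁵ / 0.7877 = 2.686×10⁻⁵ mol.
Photon count: 2.686×10⁻⁵ × 6.022×10²³ = 1.6×10¹⁹.

1.6×10¹⁹ photons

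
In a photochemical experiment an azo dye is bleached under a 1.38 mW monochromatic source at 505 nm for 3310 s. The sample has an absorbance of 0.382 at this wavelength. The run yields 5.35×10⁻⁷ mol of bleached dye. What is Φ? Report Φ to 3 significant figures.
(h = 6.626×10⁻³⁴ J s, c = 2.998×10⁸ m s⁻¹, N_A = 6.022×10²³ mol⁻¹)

Φ = 0.0474

Photon energy at 505 nm: hc/λ = (6.626×10⁻³⁴)(2.998×10⁸)/(505×10⁻⁹) = 3.934×10⁻¹⁹ J.
Energy delivered: (1.38 mW)(3310 s) = 4.568 J.
Photons incident: 4.568 / 3.934×10⁻¹⁹ = 1.161×10¹⁹, i.e. 1.161×10¹⁹/6.022×10²³ = 1.928×10⁻⁵ mol.
Fraction absorbed: 1 − 10^(−0.382) = 0.5850.
Photons absorbed: 0.5850 × 1.928×10⁻⁵ = 1.128×10⁻⁵ mol.
Φ = 5.35×10⁻⁷ mol / 1.128×10⁻⁵ mol photons = 0.0474.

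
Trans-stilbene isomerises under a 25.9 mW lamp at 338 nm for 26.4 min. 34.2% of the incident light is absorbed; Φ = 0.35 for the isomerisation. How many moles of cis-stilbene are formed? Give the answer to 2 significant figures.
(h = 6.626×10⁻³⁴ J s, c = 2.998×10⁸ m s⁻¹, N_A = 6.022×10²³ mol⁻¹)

1.4×10⁻⁵ mol

Photon energy at 338 nm: hc/λ = (6.626×10⁻³⁴)(2.998×10⁸)/(338×10⁻⁹) = 5.877×10⁻¹⁹ J.
Energy delivered: (25.9 mW)(1584 s) = 41.03 J.
Photons incident: 41.03 / 5.877×10⁻¹⁹ = 6.981×10¹⁹, i.e. 6.981×10¹⁹/6.022×10²³ = 1.159×10⁻⁴ mol.
Photons absorbed: 0.342 × 1.159×10⁻⁴ = 3.964×10⁻⁵ mol.
Product: Φ × n_abs = 0.35 × 3.964×10⁻⁵ = 1.387×10⁻⁵ mol.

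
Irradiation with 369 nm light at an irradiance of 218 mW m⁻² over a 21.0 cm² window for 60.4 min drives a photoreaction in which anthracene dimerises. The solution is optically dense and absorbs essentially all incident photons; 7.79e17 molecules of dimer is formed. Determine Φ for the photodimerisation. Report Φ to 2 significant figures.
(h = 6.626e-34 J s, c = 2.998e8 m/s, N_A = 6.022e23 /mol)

Product: 7.79e17 / 6.022e23 = 1.294e-6 mol.
Photon energy at 369 nm: hc/λ = (6.626e-34)(2.998e8)/(369e-9) = 5.383e-19 J.
Energy delivered: (218 mW m⁻²)(21.0e-4 m²)(3624 s) = 1.659 J.
Photons incident: 1.659 / 5.383e-19 = 3.082e18, i.e. 3.082e18/6.022e23 = 5.118e-6 mol.
Φ = 1.294e-6 mol / 5.118e-6 mol photons = 0.25.

Φ = 0.25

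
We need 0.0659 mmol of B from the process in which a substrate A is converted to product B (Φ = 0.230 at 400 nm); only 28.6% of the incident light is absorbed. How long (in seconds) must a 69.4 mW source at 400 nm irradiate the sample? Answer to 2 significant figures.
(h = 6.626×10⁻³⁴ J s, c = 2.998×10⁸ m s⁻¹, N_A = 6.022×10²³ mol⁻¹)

Product: 0.0659 mmol = 6.59×10⁻⁵ mol.
Photons that must be absorbed: 6.59×10⁻⁵ / 0.230 = 2.865×10⁻⁴ mol.
Incident photons needed: 2.865×10⁻⁴ / 0.286 = 0.001002 mol.
Photon energy: hc/λ = 4.966×10⁻¹⁹ J; per mole, 2.991×10⁵ J mol⁻¹.
Energy required: 0.001002 × 2.991×10⁵ = 299.7 J.
Time: 299.7 J / 0.0694 W = 4300 s.

t ≈ 4300 s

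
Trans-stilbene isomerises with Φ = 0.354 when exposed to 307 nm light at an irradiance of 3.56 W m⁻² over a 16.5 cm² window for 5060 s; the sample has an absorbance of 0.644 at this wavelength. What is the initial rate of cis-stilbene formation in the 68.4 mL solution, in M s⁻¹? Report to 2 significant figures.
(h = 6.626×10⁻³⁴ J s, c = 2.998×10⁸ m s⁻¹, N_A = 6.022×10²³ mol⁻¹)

6.0×10⁻⁸ M s⁻¹

Photon energy at 307 nm: hc/λ = (6.626×10⁻³⁴)(2.998×10⁸)/(307×10⁻⁹) = 6.471×10⁻¹⁹ J.
Energy delivered: (3.56 W m⁻²)(16.5×10⁻⁴ m²)(5060 s) = 29.72 J.
Photons incident: 29.72 / 6.471×10⁻¹⁹ = 4.593×10¹⁹, i.e. 4.593×10¹⁹/6.022×10²³ = 7.627×10⁻⁵ mol.
Fraction absorbed: 1 − 10^(−0.644) = 0.7730.
Photons absorbed: 0.7730 × 7.627×10⁻⁵ = 5.896×10⁻⁵ mol.
Product formed: 0.354 × 5.896×10⁻⁵ = 2.087×10⁻⁵ mol.
Rate: 2.087×10⁻⁵ mol / (5060 s × 0.0684 L) = 6.0×10⁻⁸ M s⁻¹.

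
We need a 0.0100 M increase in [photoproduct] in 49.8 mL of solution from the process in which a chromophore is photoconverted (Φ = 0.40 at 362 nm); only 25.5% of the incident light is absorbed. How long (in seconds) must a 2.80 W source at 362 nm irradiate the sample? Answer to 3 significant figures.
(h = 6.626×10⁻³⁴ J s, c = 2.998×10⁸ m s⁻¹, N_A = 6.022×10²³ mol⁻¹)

Product: (0.0100 M)(0.0498 L) = 4.980×10⁻⁴ mol.
Photons that must be absorbed: 4.980×10⁻⁴ / 0.40 = 0.001245 mol.
Incident photons needed: 0.001245 / 0.255 = 0.004882 mol.
Photon energy: hc/λ = 5.487×10⁻¹⁹ J; per mole, 3.304×10⁵ J mol⁻¹.
Energy required: 0.004882 × 3.304×10⁵ = 1613 J.
Time: 1613 J / 2.8 W = 576 s.

t ≈ 576 s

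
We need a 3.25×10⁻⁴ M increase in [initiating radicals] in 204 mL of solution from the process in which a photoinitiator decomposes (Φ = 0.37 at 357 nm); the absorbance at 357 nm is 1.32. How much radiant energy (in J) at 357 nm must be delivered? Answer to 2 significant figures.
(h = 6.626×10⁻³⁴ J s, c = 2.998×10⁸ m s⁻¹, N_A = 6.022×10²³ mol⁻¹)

Product: (3.25×10⁻⁴ M)(0.204 L) = 6.630×10⁻⁵ mol.
Photons that must be absorbed: 6.630×10⁻⁵ / 0.37 = 1.792×10⁻⁴ mol.
Fraction absorbed: 1 − 10^(−1.32) = 0.9521.
Incident photons needed: 1.792×10⁻⁴ / 0.9521 = 1.882×10⁻⁴ mol.
Photon energy: hc/λ = 5.564×10⁻¹⁹ J; per mole, 3.351×10⁵ J mol⁻¹.
Energy required: 1.882×10⁻⁴ × 3.351×10⁵ = 63 J.

63 J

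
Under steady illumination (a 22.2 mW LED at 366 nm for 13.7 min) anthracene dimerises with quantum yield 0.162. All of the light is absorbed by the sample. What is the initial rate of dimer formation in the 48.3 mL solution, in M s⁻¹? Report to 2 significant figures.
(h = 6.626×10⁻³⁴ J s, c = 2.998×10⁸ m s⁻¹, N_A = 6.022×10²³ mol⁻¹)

Photon energy at 366 nm: hc/λ = (6.626×10⁻³⁴)(2.998×10⁸)/(366×10⁻⁹) = 5.428×10⁻¹⁹ J.
Energy delivered: (22.2 mW)(822 s) = 18.25 J.
Photons incident: 18.25 / 5.428×10⁻¹⁹ = 3.362×10¹⁹, i.e. 3.362×10¹⁹/6.022×10²³ = 5.583×10⁻⁵ mol.
Product formed: 0.162 × 5.583×10⁻⁵ = 9.044×10⁻⁶ mol.
Rate: 9.044×10⁻⁶ mol / (822 s × 0.0483 L) = 2.3×10⁻⁷ M s⁻¹.

2.3×10⁻⁷ M s⁻¹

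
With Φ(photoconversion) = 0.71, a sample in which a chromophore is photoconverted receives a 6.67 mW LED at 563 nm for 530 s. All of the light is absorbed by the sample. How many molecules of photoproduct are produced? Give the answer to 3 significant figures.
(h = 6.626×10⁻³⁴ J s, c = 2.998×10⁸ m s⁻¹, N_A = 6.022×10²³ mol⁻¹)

Photon energy at 563 nm: hc/λ = (6.626×10⁻³⁴)(2.998×10⁸)/(563×10⁻⁹) = 3.528×10⁻¹⁹ J.
Energy delivered: (6.67 mW)(530 s) = 3.535 J.
Photons incident: 3.535 / 3.528×10⁻¹⁹ = 1.002×10¹⁹, i.e. 1.002×10¹⁹/6.022×10²³ = 1.664×10⁻⁵ mol.
Product: Φ × n_abs = 0.71 × 1.664×10⁻⁵ = 1.181×10⁻⁵ mol.
As a count: 1.181×10⁻⁵ × 6.022×10²³ = 7.11×10¹⁸.

7.11×10¹⁸ molecules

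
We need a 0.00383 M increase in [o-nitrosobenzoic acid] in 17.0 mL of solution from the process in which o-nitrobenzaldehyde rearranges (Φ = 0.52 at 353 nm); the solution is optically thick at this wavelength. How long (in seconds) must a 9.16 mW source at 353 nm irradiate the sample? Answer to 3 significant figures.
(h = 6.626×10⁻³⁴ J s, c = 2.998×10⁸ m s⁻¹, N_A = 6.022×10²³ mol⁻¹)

Product: (0.00383 M)(0.017 L) = 6.511×10⁻⁵ mol.
Photons that must be absorbed: 6.511×10⁻⁵ / 0.52 = 1.252×10⁻⁴ mol.
Photon energy: hc/λ = 5.627×10⁻¹⁹ J; per mole, 3.389×10⁵ J mol⁻¹.
Energy required: 1.252×10⁻⁴ × 3.389×10⁵ = 42.43 J.
Time: 42.43 J / 0.00916 W = 4630 s.

t ≈ 4630 s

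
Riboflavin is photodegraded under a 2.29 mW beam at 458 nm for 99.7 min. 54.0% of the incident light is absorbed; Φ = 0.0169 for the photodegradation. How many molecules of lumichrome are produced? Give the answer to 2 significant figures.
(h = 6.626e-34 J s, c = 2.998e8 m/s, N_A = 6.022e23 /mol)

Photon energy at 458 nm: hc/λ = (6.626e-34)(2.998e8)/(458e-9) = 4.337e-19 J.
Energy delivered: (2.29 mW)(5982 s) = 13.70 J.
Photons incident: 13.70 / 4.337e-19 = 3.159e19, i.e. 3.159e19/6.022e23 = 5.246e-5 mol.
Photons absorbed: 0.540 × 5.246e-5 = 2.833e-5 mol.
Product: Φ × n_abs = 0.0169 × 2.833e-5 = 4.788e-7 mol.
As a count: 4.788e-7 × 6.022e23 = 2.9e17.

2.9e17 molecules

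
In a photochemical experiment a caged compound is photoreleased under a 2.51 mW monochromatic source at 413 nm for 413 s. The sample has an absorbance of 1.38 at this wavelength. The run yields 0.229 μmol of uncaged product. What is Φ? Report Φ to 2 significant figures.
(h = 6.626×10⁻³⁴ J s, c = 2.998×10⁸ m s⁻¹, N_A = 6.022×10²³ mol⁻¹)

Product: 0.229 μmol = 2.29×10⁻⁷ mol.
Photon energy at 413 nm: hc/λ = (6.626×10⁻³⁴)(2.998×10⁸)/(413×10⁻⁹) = 4.810×10⁻¹⁹ J.
Energy delivered: (2.51 mW)(413 s) = 1.037 J.
Photons incident: 1.037 / 4.810×10⁻¹⁹ = 2.156×10¹⁸, i.e. 2.156×10¹⁸/6.022×10²³ = 3.580×10⁻⁶ mol.
Fraction absorbed: 1 − 10^(−1.38) = 0.9583.
Photons absorbed: 0.9583 × 3.580×10⁻⁶ = 3.431×10⁻⁶ mol.
Φ = 2.29×10⁻⁷ mol / 3.431×10⁻⁶ mol photons = 0.067.

Φ = 0.067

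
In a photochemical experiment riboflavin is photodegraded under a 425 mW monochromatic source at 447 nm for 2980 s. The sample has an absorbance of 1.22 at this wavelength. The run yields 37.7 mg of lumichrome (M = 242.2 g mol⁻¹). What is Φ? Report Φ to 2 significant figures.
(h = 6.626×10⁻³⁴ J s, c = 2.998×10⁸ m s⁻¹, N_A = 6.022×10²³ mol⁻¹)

Φ = 0.035

Product: 37.7 mg / 242.2 g mol⁻¹ = 1.557×10⁻⁴ mol.
Photon energy at 447 nm: hc/λ = (6.626×10⁻³⁴)(2.998×10⁸)/(447×10⁻⁹) = 4.444×10⁻¹⁹ J.
Energy delivered: (425 mW)(2980 s) = 1267 J.
Photons incident: 1267 / 4.444×10⁻¹⁹ = 2.851×10²¹, i.e. 2.851×10²¹/6.022×10²³ = 0.004734 mol.
Fraction absorbed: 1 − 10^(−1.22) = 0.9397.
Photons absorbed: 0.9397 × 0.004734 = 0.004449 mol.
Φ = 1.557×10⁻⁴ mol / 0.004449 mol photons = 0.035.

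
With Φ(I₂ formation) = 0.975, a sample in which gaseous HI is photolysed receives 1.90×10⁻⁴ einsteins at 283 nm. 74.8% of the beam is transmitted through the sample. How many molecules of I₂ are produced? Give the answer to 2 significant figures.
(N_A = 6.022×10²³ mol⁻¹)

2.8×10¹⁹ molecules

Fraction absorbed: 1 − 74.8/100 = 0.2520.
Photons absorbed: 0.2520 × 1.90×10⁻⁴ = 4.788×10⁻⁵ mol.
Product: Φ × n_abs = 0.975 × 4.788×10⁻⁵ = 4.668×10⁻⁵ mol.
As a count: 4.668×10⁻⁵ × 6.022×10²³ = 2.8×10¹⁹.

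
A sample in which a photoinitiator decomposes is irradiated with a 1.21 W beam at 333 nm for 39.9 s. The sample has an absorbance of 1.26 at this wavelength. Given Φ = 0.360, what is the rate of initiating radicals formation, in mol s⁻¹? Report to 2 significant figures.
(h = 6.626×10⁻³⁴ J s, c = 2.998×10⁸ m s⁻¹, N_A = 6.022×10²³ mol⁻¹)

Photon energy at 333 nm: hc/λ = (6.626×10⁻³⁴)(2.998×10⁸)/(333×10⁻⁹) = 5.965×10⁻¹⁹ J.
Energy delivered: (1.21 W)(39.9 s) = 48.28 J.
Photons incident: 48.28 / 5.965×10⁻¹⁹ = 8.094×10¹⁹, i.e. 8.094×10¹⁹/6.022×10²³ = 1.344×10⁻⁴ mol.
Fraction absorbed: 1 − 10^(−1.26) = 0.9450.
Photons absorbed: 0.9450 × 1.344×10⁻⁴ = 1.270×10⁻⁴ mol.
Product formed: 0.360 × 1.270×10⁻⁴ = 4.572×10⁻⁵ mol.
Rate: 4.572×10⁻⁵ / 39.9 s = 1.1×10⁻⁶ mol s⁻¹.

1.1×10⁻⁶ mol s⁻¹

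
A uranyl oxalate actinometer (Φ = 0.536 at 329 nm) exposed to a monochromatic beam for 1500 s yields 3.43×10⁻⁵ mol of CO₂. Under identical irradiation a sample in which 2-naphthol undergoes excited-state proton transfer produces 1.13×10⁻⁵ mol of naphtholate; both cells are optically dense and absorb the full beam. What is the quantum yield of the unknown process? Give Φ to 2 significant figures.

Φ = 0.18

Photons absorbed by the actinometer: 3.43×10⁻⁵ / 0.536 = 6.399×10⁻⁵ mol.
Φ(unknown) = 1.13×10⁻⁵ / 6.399×10⁻⁵ = 0.18.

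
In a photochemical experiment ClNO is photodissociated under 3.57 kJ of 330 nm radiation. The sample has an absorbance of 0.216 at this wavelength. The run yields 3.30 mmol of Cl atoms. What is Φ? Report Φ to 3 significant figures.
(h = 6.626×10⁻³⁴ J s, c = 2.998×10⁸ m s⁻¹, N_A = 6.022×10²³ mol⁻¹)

Product: 3.30 mmol = 0.00330 mol.
Photon energy at 330 nm: hc/λ = (6.626×10⁻³⁴)(2.998×10⁸)/(330×10⁻⁹) = 6.020×10⁻¹⁹ J.
Incident energy: 3.57 kJ = 3570 J.
Photons incident: 3570 / 6.020×10⁻¹⁹ = 5.930×10²¹, i.e. 5.930×10²¹/6.022×10²³ = 0.009847 mol.
Fraction absorbed: 1 − 10^(−0.216) = 0.3919.
Photons absorbed: 0.3919 × 0.009847 = 0.003859 mol.
Φ = 0.00330 mol / 0.003859 mol photons = 0.855.

Φ = 0.855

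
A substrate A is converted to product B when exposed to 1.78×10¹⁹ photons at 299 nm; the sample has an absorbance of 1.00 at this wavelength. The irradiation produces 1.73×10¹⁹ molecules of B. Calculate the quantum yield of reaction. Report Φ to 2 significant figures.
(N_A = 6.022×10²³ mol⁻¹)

Product: 1.73×10¹⁹ / 6.022×10²³ = 2.873×10⁻⁵ mol.
Moles of photons: 1.78×10¹⁹ / 6.022×10²³ = 2.956×10⁻⁵ mol.
Fraction absorbed: 1 − 10^(−1.00) = 0.9000.
Photons absorbed: 0.9000 × 2.956×10⁻⁵ = 2.660×10⁻⁵ mol.
Φ = 2.873×10⁻⁵ mol / 2.660×10⁻⁵ mol photons = 1.1.

Φ = 1.1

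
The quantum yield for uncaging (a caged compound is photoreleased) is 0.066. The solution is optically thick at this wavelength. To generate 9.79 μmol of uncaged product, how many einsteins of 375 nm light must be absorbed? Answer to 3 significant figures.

Product: 9.79 μmol = 9.79×10⁻⁶ mol.
Photons that must be absorbed: 9.79×10⁻⁶ / 0.066 = 1.483×10⁻⁴ mol.

1.48×10⁻⁴ einstein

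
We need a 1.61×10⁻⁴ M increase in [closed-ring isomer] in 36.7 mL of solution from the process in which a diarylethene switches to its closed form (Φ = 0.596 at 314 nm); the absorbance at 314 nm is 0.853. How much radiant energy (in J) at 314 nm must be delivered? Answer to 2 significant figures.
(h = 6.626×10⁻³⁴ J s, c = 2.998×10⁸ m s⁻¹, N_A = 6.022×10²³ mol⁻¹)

4.4 J

Product: (1.61×10⁻⁴ M)(0.0367 L) = 5.909×10⁻⁶ mol.
Photons that must be absorbed: 5.909×10⁻⁶ / 0.596 = 9.914×10⁻⁶ mol.
Fraction absorbed: 1 − 10^(−0.853) = 0.8597.
Incident photons needed: 9.914×10⁻⁶ / 0.8597 = 1.153×10⁻⁵ mol.
Photon energy: hc/λ = 6.326×10⁻¹⁹ J; per mole, 3.810×10⁵ J mol⁻¹.
Energy required: 1.153×10⁻⁵ × 3.810×10⁵ = 4.4 J.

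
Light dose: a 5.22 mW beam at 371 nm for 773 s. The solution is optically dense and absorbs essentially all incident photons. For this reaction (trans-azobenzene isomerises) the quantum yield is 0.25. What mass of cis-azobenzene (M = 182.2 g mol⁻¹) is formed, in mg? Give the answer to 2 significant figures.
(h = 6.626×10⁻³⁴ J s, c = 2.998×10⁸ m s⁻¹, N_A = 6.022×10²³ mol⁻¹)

Photon energy at 371 nm: hc/λ = (6.626×10⁻³⁴)(2.998×10⁸)/(371×10⁻⁹) = 5.354×10⁻¹⁹ J.
Energy delivered: (5.22 mW)(773 s) = 4.035 J.
Photons incident: 4.035 / 5.354×10⁻¹⁹ = 7.536×10¹⁸, i.e. 7.536×10¹⁸/6.022×10²³ = 1.251×10⁻⁵ mol.
Product: Φ × n_abs = 0.25 × 1.251×10⁻⁵ = 3.128×10⁻⁶ mol.
Mass: 3.128×10⁻⁶ × 182.2 = 5.699×10⁻⁴ g = 0.57 mg.

0.57 mg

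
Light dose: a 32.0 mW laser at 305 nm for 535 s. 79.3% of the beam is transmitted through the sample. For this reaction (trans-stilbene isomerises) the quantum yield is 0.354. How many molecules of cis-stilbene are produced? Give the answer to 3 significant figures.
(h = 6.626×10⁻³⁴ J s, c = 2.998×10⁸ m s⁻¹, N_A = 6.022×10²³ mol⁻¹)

Photon energy at 305 nm: hc/λ = (6.626×10⁻³⁴)(2.998×10⁸)/(305×10⁻⁹) = 6.513×10⁻¹⁹ J.
Energy delivered: (32.0 mW)(535 s) = 17.12 J.
Photons incident: 17.12 / 6.513×10⁻¹⁹ = 2.629×10¹⁹, i.e. 2.629×10¹⁹/6.022×10²³ = 4.366×10⁻⁵ mol.
Fraction absorbed: 1 − 79.3/100 = 0.2070.
Photons absorbed: 0.2070 × 4.366×10⁻⁵ = 9.038×10⁻⁶ mol.
Product: Φ × n_abs = 0.354 × 9.038×10⁻⁶ = 3.199×10⁻⁶ mol.
As a count: 3.199×10⁻⁶ × 6.022×10²³ = 1.93×10¹⁸.

1.93×10¹⁸ molecules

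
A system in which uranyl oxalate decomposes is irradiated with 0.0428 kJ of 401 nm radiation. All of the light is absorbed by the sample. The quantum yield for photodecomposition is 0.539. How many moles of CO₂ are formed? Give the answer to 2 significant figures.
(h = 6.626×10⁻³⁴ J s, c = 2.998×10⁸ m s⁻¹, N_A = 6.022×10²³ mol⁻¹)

Photon energy at 401 nm: hc/λ = (6.626×10⁻³⁴)(2.998×10⁸)/(401×10⁻⁹) = 4.954×10⁻¹⁹ J.
Incident energy: 0.0428 kJ = 42.8 J.
Photons incident: 42.8 / 4.954×10⁻¹⁹ = 8.639×10¹⁹, i.e. 8.639×10¹⁹/6.022×10²³ = 1.435×10⁻⁴ mol.
Product: Φ × n_abs = 0.539 × 1.435×10⁻⁴ = 7.735×10⁻⁵ mol.

7.7×10⁻⁵ mol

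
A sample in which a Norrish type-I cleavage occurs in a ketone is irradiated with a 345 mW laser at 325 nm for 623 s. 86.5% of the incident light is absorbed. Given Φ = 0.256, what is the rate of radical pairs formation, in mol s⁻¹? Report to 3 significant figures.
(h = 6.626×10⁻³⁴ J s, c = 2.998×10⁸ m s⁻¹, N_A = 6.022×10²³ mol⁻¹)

Photon energy at 325 nm: hc/λ = (6.626×10⁻³⁴)(2.998×10⁸)/(325×10⁻⁹) = 6.112×10⁻¹⁹ J.
Energy delivered: (345 mW)(623 s) = 214.9 J.
Photons incident: 214.9 / 6.112×10⁻¹⁹ = 3.516×10²⁰, i.e. 3.516×10²⁰/6.022×10²³ = 5.839×10⁻⁴ mol.
Photons absorbed: 0.865 × 5.839×10⁻⁴ = 5.051×10⁻⁴ mol.
Product formed: 0.256 × 5.051×10⁻⁴ = 1.293×10⁻⁴ mol.
Rate: 1.293×10⁻⁴ / 623 s = 2.08×10⁻⁷ mol s⁻¹.

2.08×10⁻⁷ mol s⁻¹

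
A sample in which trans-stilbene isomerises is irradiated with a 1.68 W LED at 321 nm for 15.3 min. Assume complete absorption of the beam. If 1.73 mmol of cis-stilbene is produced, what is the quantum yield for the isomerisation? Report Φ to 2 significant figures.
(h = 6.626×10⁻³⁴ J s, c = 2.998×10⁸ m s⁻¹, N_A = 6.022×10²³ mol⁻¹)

Φ = 0.42

Product: 1.73 mmol = 0.00173 mol.
Photon energy at 321 nm: hc/λ = (6.626×10⁻³⁴)(2.998×10⁸)/(321×10⁻⁹) = 6.188×10⁻¹⁹ J.
Energy delivered: (1.68 W)(918 s) = 1542 J.
Photons incident: 1542 / 6.188×10⁻¹⁹ = 2.492×10²¹, i.e. 2.492×10²¹/6.022×10²³ = 0.004138 mol.
Φ = 0.00173 mol / 0.004138 mol photons = 0.42.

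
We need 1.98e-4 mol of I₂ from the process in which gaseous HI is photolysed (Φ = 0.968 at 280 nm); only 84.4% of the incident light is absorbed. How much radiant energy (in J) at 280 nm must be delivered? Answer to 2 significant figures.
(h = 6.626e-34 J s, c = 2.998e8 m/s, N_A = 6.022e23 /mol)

Photons that must be absorbed: 1.98e-4 / 0.968 = 2.045e-4 mol.
Incident photons needed: 2.045e-4 / 0.844 = 2.423e-4 mol.
Photon energy: hc/λ = 7.095e-19 J; per mole, 4.273e5 J mol⁻¹.
Energy required: 2.423e-4 × 4.273e5 = 100 J.

100 J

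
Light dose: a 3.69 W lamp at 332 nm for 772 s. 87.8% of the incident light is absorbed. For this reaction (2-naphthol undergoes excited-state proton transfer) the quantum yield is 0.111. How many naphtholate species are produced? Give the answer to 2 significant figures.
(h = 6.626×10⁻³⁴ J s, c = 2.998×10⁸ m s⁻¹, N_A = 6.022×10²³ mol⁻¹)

Photon energy at 332 nm: hc/λ = (6.626×10⁻³⁴)(2.998×10⁸)/(332×10⁻⁹) = 5.983×10⁻¹⁹ J.
Energy delivered: (3.69 W)(772 s) = 2849 J.
Photons incident: 2849 / 5.983×10⁻¹⁹ = 4.762×10²¹, i.e. 4.762×10²¹/6.022×10²³ = 0.007908 mol.
Photons absorbed: 0.878 × 0.007908 = 0.006943 mol.
Product: Φ × n_abs = 0.111 × 0.006943 = 7.707×10⁻⁴ mol.
As a count: 7.707×10⁻⁴ × 6.022×10²³ = 4.6×10²⁰.

4.6×10²⁰ species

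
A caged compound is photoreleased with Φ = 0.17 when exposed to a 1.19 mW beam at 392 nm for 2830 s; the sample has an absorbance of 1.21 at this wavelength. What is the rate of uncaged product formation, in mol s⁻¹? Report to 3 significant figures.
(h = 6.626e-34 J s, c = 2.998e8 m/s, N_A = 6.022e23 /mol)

Photon energy at 392 nm: hc/λ = (6.626e-34)(2.998e8)/(392e-9) = 5.068e-19 J.
Energy delivered: (1.19 mW)(2830 s) = 3.368 J.
Photons incident: 3.368 / 5.068e-19 = 6.646e18, i.e. 6.646e18/6.022e23 = 1.104e-5 mol.
Fraction absorbed: 1 − 10^(−1.21) = 0.9383.
Photons absorbed: 0.9383 × 1.104e-5 = 1.036e-5 mol.
Product formed: 0.17 × 1.036e-5 = 1.761e-6 mol.
Rate: 1.761e-6 / 2830 s = 6.22e-10 mol s⁻¹.

6.22e-10 mol s⁻¹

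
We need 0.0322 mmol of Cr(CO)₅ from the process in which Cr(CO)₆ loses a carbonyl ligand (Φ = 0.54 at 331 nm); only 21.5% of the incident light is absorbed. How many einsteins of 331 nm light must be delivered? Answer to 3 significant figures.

Product: 0.0322 mmol = 3.22e-5 mol.
Photons that must be absorbed: 3.22e-5 / 0.54 = 5.963e-5 mol.
Incident photons needed: 5.963e-5 / 0.215 = 2.773e-4 mol.

2.77e-4 einstein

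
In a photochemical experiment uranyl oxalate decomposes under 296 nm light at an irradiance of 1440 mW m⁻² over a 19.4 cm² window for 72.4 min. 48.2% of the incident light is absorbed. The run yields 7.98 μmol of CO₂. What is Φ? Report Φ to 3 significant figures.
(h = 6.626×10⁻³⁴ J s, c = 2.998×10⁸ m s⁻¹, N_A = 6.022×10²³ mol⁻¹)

Product: 7.98 μmol = 7.98×10⁻⁶ mol.
Photon energy at 296 nm: hc/λ = (6.626×10⁻³⁴)(2.998×10⁸)/(296×10⁻⁹) = 6.711×10⁻¹⁹ J.
Energy delivered: (1440 mW m⁻²)(19.4×10⁻⁴ m²)(4344 s) = 12.14 J.
Photons incident: 12.14 / 6.711×10⁻¹⁹ = 1.809×10¹⁹, i.e. 1.809×10¹⁹/6.022×10²³ = 3.004×10⁻⁵ mol.
Photons absorbed: 0.482 × 3.004×10⁻⁵ = 1.448×10⁻⁵ mol.
Φ = 7.98×10⁻⁶ mol / 1.448×10⁻⁵ mol photons = 0.551.

Φ = 0.551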